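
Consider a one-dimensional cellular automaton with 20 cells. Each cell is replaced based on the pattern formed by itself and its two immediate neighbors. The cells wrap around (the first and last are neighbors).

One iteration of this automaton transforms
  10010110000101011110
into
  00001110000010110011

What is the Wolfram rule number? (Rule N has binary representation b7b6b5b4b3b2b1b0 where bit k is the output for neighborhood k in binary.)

104

position 16: 111 → 0  (bit 7 = 0)
position 6: 110 → 1  (bit 6 = 1)
position 4: 101 → 1  (bit 5 = 1)
position 1: 100 → 0  (bit 4 = 0)
position 5: 011 → 1  (bit 3 = 1)
position 0: 010 → 0  (bit 2 = 0)
position 2: 001 → 0  (bit 1 = 0)
position 8: 000 → 0  (bit 0 = 0)
bits b7..b0 = 01101000 = 104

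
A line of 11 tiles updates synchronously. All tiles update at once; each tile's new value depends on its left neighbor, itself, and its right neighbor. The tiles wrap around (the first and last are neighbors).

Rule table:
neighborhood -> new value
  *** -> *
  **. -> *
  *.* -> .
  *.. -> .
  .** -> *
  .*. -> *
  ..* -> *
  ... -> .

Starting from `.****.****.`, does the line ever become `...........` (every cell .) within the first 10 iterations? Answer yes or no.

no

*****.****.
*****.****.  (fixed point — unchanged through iteration 10)
iteration 10 is *****.****., still not uniform .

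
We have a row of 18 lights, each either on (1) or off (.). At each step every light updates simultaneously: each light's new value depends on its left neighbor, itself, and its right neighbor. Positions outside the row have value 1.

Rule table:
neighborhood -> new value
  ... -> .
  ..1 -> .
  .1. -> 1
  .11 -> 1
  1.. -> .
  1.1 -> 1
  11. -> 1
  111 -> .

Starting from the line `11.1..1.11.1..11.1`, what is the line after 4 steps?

step 1: .111..111111..1111
step 2: 11.1..1....1..1...
step 3: .111..1....1..1...
step 4: 11.1..1....1..1...

11.1..1....1..1...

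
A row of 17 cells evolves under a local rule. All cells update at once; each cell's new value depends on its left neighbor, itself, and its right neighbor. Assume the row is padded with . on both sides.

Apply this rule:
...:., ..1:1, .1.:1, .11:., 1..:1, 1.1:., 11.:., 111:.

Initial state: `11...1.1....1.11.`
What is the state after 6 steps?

..1.11.11..11...1
.11......11..1.11
1..1....1..111...
11111..1111...1..
.....11....1.111.
....1..1..11....1

....1..1..11....1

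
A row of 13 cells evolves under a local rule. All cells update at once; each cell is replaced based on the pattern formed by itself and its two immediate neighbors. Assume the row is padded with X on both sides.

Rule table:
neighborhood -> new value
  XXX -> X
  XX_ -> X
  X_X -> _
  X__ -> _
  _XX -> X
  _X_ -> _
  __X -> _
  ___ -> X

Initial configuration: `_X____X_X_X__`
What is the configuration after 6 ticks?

___XX________
_X_XX_XXXXXX_
___XX_XXXXXX_
_X_XX_XXXXXX_  (repeats tick 2; period 2)
tick 6: _X_XX_XXXXXX_

_X_XX_XXXXXX_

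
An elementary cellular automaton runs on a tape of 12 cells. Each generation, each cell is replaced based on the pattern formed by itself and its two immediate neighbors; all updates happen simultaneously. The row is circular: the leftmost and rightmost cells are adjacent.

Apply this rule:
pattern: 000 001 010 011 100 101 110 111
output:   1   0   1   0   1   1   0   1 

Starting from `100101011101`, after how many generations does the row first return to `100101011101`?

010111101010
011011011111
100100101110
110110110101
101001001110
111101100101
111010010110
010111011001
111010100101
110111110110
001011101001
101101011101
010011101010
011001011111
100101101110
110110010101
101001011110
111101101101
111010010010
010111011011
111010100100
010111110110
011011101001
100101011101

24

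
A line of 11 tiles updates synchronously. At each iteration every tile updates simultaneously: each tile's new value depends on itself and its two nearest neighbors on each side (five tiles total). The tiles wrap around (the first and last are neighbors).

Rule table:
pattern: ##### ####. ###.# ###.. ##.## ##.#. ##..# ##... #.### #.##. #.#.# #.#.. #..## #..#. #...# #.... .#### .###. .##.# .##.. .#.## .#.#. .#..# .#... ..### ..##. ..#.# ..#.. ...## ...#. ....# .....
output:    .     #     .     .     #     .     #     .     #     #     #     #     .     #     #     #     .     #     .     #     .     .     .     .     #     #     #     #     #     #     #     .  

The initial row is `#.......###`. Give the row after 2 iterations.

iteration 1: ..#...###.#
iteration 2: .##.####..#

.##.####..#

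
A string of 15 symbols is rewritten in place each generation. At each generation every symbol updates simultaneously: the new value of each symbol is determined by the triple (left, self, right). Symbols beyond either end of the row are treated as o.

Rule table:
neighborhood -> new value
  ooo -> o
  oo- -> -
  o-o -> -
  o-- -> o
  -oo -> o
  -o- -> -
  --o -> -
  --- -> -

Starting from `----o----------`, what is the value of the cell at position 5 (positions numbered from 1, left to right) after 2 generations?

-

generation 1: o----o---------
generation 2: -o----o--------
position 5 holds -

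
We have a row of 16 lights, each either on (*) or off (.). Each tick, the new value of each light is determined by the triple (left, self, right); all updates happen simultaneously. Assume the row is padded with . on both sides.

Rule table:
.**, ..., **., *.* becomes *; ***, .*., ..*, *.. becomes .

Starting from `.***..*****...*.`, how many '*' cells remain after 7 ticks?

.*.*..*...*.*...
..*.....*..*..**
*...***.......**
..*.*.*.*****.**
*..*.*.**...****
....*.***.*.*..*
***..**.**.*....
count of *: 8

8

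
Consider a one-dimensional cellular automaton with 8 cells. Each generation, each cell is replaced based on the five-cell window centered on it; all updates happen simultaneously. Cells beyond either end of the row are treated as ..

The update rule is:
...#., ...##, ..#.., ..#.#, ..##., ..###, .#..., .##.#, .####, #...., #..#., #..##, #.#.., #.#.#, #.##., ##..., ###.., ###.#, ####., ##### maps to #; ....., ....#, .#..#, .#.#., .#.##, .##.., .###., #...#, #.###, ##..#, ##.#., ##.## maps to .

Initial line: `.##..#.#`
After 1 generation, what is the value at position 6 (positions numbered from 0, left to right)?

.

##..##.#
position 6 holds .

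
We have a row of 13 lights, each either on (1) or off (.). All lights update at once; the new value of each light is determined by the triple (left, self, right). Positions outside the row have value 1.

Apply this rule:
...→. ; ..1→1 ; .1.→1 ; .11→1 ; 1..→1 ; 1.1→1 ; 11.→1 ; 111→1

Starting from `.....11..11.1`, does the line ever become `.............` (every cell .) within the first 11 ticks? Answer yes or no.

no

1...111111111
11.1111111111
1111111111111
1111111111111  (fixed point — unchanged through tick 11)
tick 11 is 1111111111111, still not uniform .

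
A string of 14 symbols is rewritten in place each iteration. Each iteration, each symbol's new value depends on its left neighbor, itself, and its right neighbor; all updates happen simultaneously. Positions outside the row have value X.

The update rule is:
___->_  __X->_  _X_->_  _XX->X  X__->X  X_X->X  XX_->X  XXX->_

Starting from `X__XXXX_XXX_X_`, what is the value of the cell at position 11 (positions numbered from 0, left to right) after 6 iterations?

XX_X__XXX_XX_X
_XX_X_X_XXXXXX
XXXX_X_XX_____
___XX_XXXX____
X__XXXX__XX___
XX_X__XX_XXX__
position 11 holds X

X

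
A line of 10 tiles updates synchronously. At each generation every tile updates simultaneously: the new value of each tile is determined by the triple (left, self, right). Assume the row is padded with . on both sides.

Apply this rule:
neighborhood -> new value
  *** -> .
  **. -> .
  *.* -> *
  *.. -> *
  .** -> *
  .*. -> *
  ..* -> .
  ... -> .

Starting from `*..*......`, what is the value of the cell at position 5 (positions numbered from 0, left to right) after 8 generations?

.

generation 1: **.**.....
generation 2: *.**.*....
generation 3: ***.***...
generation 4: *..**..*..
generation 5: **.*.*.**.
generation 6: *.******.*
generation 7: ***.....**
generation 8: *..*....*.
position 5 holds .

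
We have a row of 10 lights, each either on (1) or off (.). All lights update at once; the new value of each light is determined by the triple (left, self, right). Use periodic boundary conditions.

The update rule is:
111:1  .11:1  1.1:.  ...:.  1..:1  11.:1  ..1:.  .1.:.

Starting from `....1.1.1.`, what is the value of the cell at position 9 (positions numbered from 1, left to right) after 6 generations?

.........1
1.........
.1........
..1.......
...1......
....1.....
position 9 holds .

.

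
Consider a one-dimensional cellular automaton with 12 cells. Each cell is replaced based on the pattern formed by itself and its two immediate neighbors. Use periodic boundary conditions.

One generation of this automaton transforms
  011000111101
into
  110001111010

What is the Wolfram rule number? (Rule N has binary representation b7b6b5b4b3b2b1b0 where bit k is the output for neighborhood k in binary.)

170

position 7: 111 → 1  (bit 7 = 1)
position 2: 110 → 0  (bit 6 = 0)
position 0: 101 → 1  (bit 5 = 1)
position 3: 100 → 0  (bit 4 = 0)
position 1: 011 → 1  (bit 3 = 1)
position 11: 010 → 0  (bit 2 = 0)
position 5: 001 → 1  (bit 1 = 1)
position 4: 000 → 0  (bit 0 = 0)
bits b7..b0 = 10101010 = 170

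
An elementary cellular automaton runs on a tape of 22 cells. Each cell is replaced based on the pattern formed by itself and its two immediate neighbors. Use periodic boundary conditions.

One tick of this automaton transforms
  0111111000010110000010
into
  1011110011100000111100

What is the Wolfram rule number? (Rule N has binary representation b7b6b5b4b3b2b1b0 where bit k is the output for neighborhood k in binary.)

131

position 2: 111 → 1  (bit 7 = 1)
position 6: 110 → 0  (bit 6 = 0)
position 12: 101 → 0  (bit 5 = 0)
position 7: 100 → 0  (bit 4 = 0)
position 1: 011 → 0  (bit 3 = 0)
position 11: 010 → 0  (bit 2 = 0)
position 0: 001 → 1  (bit 1 = 1)
position 8: 000 → 1  (bit 0 = 1)
bits b7..b0 = 10000011 = 131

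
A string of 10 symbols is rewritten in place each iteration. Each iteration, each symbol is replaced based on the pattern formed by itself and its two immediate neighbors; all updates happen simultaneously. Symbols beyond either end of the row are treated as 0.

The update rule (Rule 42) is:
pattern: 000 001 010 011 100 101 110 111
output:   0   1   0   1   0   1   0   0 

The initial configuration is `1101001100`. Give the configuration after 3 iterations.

1010011000
0100110000
1001100000

1001100000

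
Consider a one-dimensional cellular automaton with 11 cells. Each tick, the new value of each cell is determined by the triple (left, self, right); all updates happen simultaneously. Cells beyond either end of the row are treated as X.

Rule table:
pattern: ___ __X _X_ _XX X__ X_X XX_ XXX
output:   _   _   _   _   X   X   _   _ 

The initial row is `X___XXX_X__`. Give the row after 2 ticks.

X_X_____X_X

_X_____X_X_
X_X_____X_X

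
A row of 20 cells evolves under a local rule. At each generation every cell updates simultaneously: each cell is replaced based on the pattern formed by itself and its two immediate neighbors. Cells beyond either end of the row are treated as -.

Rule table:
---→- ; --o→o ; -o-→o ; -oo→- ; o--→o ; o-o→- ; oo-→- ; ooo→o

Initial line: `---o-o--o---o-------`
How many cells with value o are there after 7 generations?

--oo-ooooo-ooo------
-o----ooo---o-o-----
ooo--o-o-o-oo-oo----
-o-ooo-o-o------o---
oo--o--o-oo----ooo--
--oooooo---o--o-o-o-
-o-oooo-o-ooooo-o-oo
count of o: 14

14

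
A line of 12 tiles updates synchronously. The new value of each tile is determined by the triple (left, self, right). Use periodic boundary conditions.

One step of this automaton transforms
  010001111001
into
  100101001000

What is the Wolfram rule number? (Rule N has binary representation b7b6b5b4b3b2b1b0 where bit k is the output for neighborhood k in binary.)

105

position 6: 111 → 0  (bit 7 = 0)
position 8: 110 → 1  (bit 6 = 1)
position 0: 101 → 1  (bit 5 = 1)
position 2: 100 → 0  (bit 4 = 0)
position 5: 011 → 1  (bit 3 = 1)
position 1: 010 → 0  (bit 2 = 0)
position 4: 001 → 0  (bit 1 = 0)
position 3: 000 → 1  (bit 0 = 1)
bits b7..b0 = 01101001 = 105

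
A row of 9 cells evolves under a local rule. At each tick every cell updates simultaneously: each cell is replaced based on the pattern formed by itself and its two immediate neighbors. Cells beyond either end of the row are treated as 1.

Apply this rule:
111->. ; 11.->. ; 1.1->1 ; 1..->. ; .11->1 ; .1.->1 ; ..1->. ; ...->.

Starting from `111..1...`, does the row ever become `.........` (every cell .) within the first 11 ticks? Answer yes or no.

no

tick 1: .....1...
tick 2: .....1...  (fixed point — unchanged through tick 11)
tick 11 is .....1..., still not uniform .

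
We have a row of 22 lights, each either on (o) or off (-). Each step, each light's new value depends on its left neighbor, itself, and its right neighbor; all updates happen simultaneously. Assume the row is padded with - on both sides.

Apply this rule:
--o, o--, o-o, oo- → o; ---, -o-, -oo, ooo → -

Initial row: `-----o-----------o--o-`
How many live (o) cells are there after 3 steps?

----o-o---------o-oo-o
---o-o-o-------o-o-oo-
--o-o-o-o-----o-o-o-oo
count of o: 9

9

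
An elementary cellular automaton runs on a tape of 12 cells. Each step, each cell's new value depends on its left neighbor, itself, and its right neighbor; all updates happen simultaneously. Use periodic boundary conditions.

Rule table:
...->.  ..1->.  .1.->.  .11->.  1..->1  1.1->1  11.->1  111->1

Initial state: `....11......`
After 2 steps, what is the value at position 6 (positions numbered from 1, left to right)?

.

.....11.....
......11....
position 6 holds .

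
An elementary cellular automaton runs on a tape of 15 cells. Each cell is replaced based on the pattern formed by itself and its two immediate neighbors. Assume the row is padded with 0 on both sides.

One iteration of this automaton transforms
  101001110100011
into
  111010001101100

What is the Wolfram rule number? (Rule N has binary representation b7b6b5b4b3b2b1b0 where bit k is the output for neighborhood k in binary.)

position 6: 111 → 0  (bit 7 = 0)
position 7: 110 → 0  (bit 6 = 0)
position 1: 101 → 1  (bit 5 = 1)
position 3: 100 → 0  (bit 4 = 0)
position 5: 011 → 0  (bit 3 = 0)
position 0: 010 → 1  (bit 2 = 1)
position 4: 001 → 1  (bit 1 = 1)
position 11: 000 → 1  (bit 0 = 1)
bits b7..b0 = 00100111 = 39

39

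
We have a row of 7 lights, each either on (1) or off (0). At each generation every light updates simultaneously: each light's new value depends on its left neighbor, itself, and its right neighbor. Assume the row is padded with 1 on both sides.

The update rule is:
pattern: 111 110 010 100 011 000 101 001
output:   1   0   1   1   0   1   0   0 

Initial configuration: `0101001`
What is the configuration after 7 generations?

generation 1: 0101100
generation 2: 0100010
generation 3: 0111010
generation 4: 0010010
generation 5: 1011010
generation 6: 0000010
generation 7: 1111010

1111010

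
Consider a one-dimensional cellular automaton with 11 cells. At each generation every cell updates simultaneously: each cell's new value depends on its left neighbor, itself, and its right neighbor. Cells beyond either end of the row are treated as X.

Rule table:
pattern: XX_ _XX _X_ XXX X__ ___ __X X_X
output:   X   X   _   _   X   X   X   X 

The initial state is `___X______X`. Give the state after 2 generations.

generation 1: XXX_XXXXXXX
generation 2: __XXX______

__XXX______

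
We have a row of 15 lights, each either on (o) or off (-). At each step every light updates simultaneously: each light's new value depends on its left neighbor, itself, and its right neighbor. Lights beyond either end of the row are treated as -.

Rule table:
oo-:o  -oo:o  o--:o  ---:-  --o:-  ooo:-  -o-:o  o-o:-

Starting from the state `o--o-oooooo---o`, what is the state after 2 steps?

step 1: oo-o-o----oo--o
step 2: oo-o-oo---ooo-o

oo-o-oo---ooo-o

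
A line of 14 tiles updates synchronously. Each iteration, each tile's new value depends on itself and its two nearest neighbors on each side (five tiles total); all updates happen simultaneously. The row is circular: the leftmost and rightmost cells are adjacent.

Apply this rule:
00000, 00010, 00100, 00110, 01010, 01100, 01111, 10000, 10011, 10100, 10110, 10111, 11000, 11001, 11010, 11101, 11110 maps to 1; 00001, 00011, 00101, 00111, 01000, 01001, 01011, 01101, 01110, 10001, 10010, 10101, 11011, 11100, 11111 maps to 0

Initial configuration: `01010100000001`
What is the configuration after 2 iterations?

10101101111010
01001001111101

01001001111101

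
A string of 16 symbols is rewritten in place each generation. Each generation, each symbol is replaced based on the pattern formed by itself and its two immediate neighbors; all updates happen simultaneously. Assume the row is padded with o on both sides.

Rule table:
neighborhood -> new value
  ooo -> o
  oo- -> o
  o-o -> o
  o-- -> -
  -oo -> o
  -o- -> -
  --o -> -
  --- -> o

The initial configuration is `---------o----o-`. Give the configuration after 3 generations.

-ooooooo---oo--o
oooooooo-o-oo--o
ooooooooo-ooo--o

ooooooooo-ooo--o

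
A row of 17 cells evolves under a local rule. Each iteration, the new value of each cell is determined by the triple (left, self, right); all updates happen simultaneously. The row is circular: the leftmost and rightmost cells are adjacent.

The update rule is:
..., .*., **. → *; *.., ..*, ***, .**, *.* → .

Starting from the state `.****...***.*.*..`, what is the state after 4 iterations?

iteration 1: ....*.*...*.*.*.*
iteration 2: .**.*.*.*.*.*.*.*
iteration 3: ..*.*.*.*.*.*.*.*
iteration 4: ..*.*.*.*.*.*.*.*

..*.*.*.*.*.*.*.*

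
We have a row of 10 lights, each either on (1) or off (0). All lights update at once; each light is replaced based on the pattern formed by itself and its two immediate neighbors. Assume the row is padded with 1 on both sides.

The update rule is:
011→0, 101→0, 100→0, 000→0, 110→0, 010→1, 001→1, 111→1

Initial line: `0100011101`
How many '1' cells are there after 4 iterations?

0100101000
0101101001
0100001010
0100011010
count of 1: 4

4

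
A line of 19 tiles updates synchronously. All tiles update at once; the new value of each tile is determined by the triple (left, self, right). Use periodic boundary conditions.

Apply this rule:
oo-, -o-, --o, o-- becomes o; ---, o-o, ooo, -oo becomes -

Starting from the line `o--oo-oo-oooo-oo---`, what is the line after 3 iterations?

-oo-----ooo---o-oo-

ooo-o--o----o--oo-o
--o-ooooo--oooo-o--
-oo-----ooo---o-oo-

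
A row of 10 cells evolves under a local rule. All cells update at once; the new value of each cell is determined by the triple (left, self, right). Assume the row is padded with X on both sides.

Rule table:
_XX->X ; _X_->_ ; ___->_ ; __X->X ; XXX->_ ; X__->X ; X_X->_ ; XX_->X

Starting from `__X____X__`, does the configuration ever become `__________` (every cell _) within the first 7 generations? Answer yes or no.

yes

XX_X__X_XX
_X__XX__X_
__XXXXXX__
XXX____XXX
__XX__XX__
XXXXXXXXXX
__________
all cells are _ at generation 7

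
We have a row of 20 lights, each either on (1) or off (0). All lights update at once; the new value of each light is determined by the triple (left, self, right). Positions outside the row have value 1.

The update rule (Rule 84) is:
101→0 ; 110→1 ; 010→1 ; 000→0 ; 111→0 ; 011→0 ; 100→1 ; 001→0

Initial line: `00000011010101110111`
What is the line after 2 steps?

10000001010100010000
11000001010110011000

11000001010110011000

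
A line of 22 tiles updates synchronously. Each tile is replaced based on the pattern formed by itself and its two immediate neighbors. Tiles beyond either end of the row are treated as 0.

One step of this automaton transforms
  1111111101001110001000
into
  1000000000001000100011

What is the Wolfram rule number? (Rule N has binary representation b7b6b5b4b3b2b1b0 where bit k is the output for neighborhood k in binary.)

position 1: 111 → 0  (bit 7 = 0)
position 7: 110 → 0  (bit 6 = 0)
position 8: 101 → 0  (bit 5 = 0)
position 10: 100 → 0  (bit 4 = 0)
position 0: 011 → 1  (bit 3 = 1)
position 9: 010 → 0  (bit 2 = 0)
position 11: 001 → 0  (bit 1 = 0)
position 16: 000 → 1  (bit 0 = 1)
bits b7..b0 = 00001001 = 9

9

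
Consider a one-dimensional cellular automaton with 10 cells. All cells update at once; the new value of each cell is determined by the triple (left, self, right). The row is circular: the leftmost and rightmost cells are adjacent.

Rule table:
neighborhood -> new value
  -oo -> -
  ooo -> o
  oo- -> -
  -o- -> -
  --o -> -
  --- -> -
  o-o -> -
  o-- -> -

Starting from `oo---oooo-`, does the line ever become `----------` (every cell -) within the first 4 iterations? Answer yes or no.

yes

------oo--
----------
all cells are - at iteration 2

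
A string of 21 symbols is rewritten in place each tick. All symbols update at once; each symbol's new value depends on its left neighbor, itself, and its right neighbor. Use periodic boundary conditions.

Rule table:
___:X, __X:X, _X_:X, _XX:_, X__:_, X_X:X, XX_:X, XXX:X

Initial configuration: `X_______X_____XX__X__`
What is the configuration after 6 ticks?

_XX_XX_XXXXXXX_XXXXXX

X_XXXXXXX_XXXX_X_XX_X
XX_XXXXXXX_XXXXXX_XX_
_XX_XXXXXXX_XXXXXX_XX
X_XX_XXXXXXX_XXXXXX_X
XX_XX_XXXXXXX_XXXXXX_
_XX_XX_XXXXXXX_XXXXXX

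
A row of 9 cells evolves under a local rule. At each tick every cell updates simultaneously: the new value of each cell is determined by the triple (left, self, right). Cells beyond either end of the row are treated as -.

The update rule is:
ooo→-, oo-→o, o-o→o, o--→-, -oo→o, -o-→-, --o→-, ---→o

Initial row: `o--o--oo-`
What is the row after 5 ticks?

o--o-----

------oo-
ooooo-oo-
o---oooo-
--o-o--o-
o--o-----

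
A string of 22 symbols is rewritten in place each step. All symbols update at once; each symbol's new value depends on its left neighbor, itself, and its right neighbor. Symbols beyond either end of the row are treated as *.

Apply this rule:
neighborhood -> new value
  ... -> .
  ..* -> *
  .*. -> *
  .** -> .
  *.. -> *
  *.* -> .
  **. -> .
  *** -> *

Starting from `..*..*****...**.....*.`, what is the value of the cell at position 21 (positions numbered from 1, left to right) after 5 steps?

.

*****.***.*.*..*...**.
****...*..*.*****.*...
***.*.*****..***..**.*
**..*..***.**.*.**....
*.*****.*.....*...*..*
position 21 holds .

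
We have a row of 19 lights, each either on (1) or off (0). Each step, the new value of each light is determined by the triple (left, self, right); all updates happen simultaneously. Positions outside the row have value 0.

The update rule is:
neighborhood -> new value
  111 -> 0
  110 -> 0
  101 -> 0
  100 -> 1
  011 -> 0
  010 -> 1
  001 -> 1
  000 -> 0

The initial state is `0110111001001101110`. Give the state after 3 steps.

1000000111110000001
1100001000001000011
0010011100011100100

0010011100011100100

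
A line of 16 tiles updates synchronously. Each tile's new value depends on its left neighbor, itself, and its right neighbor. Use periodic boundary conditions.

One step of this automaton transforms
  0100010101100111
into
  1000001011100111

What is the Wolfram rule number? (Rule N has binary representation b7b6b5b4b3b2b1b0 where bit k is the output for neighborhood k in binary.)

position 14: 111 → 1  (bit 7 = 1)
position 10: 110 → 1  (bit 6 = 1)
position 0: 101 → 1  (bit 5 = 1)
position 2: 100 → 0  (bit 4 = 0)
position 9: 011 → 1  (bit 3 = 1)
position 1: 010 → 0  (bit 2 = 0)
position 4: 001 → 0  (bit 1 = 0)
position 3: 000 → 0  (bit 0 = 0)
bits b7..b0 = 11101000 = 232

232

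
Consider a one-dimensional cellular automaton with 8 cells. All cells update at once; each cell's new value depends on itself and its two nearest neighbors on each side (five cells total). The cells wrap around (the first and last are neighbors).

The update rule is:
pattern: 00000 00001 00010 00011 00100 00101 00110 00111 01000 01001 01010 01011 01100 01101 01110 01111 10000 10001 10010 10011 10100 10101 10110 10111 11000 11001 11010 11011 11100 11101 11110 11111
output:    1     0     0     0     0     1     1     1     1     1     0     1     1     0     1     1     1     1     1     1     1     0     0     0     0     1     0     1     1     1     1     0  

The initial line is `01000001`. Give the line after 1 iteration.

01111001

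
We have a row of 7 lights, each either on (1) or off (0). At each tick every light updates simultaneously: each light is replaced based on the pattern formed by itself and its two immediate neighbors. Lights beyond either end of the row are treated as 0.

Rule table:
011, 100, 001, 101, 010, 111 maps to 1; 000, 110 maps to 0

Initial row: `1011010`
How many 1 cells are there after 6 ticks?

1110111
1101110
1011101
1111011
1110110
1101101
count of 1: 5

5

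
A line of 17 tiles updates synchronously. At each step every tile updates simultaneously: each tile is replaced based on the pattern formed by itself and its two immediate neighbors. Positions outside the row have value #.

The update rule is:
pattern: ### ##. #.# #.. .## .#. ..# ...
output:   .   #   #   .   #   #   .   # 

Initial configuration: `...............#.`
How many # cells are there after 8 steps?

.#############.##
##...........###.
.#.#########.#.##
####.......#####.
...#.#####.#...##
.#.###...###.#.#.
####.#.#.#.######
...#########.....
count of #: 9

9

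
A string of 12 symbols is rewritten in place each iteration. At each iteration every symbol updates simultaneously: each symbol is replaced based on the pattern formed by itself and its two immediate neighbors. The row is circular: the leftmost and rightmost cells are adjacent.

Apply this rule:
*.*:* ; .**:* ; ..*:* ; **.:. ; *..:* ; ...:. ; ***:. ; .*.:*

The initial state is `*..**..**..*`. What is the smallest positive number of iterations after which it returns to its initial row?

iteration 1: .***.***.***
iteration 2: **..**..**..
iteration 3: *.***.***.**
iteration 4: .**..**..**.
iteration 5: **.***.***.*
iteration 6: ..**..**..**
iteration 7: ***.***.***.
iteration 8: *..**..**..*

8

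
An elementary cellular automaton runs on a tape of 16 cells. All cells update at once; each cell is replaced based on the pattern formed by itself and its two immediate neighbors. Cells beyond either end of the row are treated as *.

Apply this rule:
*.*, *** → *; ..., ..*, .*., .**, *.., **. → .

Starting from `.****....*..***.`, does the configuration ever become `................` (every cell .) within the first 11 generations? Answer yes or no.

yes

*.**.........*.*
.*............*.
*..............*
................
all cells are . at generation 4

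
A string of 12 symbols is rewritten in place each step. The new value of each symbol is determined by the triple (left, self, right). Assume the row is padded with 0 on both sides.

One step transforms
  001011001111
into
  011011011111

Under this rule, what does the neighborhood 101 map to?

At position 3 the neighborhood is 101; the next row has 0 there.

0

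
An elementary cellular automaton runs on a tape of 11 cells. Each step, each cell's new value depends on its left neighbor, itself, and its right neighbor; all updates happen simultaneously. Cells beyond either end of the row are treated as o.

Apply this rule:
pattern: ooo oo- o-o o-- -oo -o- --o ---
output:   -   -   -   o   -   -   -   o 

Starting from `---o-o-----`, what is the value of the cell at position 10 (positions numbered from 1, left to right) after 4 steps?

step 1: oo----oooo-
step 2: --ooo------
step 3: o----ooooo-
step 4: -ooo-------
position 10 holds -

-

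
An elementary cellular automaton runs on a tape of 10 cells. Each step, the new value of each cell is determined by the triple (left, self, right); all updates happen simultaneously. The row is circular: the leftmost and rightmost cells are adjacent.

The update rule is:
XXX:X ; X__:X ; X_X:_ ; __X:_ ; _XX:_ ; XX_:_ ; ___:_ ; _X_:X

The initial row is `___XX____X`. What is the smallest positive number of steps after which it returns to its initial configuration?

step 1: X____X___X
step 2: _X___XX___
step 3: _XX____X__
step 4: ___X___XX_
step 5: ___XX____X

5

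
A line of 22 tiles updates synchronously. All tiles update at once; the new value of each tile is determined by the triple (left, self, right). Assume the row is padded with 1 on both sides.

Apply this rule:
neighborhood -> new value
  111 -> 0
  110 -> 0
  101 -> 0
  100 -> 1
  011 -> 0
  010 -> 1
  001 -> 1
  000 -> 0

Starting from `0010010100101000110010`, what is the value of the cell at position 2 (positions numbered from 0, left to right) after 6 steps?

0

step 1: 1111110111101101001110
step 2: 0000000000000001110000
step 3: 1000000000000010001001
step 4: 0100000000000111011110
step 5: 0110000000001000000000
step 6: 0001000000011100000001
position 2 holds 0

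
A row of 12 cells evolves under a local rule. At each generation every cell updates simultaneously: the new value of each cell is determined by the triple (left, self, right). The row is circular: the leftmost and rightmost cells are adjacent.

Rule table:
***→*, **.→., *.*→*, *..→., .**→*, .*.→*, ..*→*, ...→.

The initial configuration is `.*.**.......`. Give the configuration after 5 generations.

generation 1: ****........
generation 2: ***........*
generation 3: **........**
generation 4: *........***
generation 5: ........****

........****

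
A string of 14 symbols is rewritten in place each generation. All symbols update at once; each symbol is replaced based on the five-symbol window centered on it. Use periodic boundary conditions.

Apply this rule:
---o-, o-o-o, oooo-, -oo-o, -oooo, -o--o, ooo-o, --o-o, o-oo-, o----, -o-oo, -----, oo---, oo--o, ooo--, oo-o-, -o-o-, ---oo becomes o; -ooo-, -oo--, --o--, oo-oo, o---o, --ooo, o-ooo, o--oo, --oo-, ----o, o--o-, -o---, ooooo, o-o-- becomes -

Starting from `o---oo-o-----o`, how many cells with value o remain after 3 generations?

-o-o-oo--oo-o-
-ooooo-o--oo-o
o-o-ooo-o--ooo
count of o: 9

9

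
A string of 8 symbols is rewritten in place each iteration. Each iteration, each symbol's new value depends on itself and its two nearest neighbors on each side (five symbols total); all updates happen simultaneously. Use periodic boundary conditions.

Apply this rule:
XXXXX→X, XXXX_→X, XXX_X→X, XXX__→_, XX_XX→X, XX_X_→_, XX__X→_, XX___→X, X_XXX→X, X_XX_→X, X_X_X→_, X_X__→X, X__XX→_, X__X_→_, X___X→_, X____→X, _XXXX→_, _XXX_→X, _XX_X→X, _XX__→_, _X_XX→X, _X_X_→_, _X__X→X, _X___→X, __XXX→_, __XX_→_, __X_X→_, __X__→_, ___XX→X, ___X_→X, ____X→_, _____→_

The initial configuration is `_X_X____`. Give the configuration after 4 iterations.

X__XXX__
_X__X___
X_X__XX_
__XX__X_

__XX__X_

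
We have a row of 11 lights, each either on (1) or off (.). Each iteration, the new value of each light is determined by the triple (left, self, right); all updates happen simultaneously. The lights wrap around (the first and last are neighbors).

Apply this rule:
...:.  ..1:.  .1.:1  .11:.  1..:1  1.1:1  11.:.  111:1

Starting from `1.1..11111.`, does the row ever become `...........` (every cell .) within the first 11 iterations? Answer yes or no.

1111..111.1
111.1..1.1.
.1.111.1111
111.1.1.11.
.1.11111..1
111.111.1.1
11.1.1.111.
..11111.1.1
1..111.1111
.1..1.1.111
111.1111.1.
iteration 11 is 111.1111.1., still not uniform .

no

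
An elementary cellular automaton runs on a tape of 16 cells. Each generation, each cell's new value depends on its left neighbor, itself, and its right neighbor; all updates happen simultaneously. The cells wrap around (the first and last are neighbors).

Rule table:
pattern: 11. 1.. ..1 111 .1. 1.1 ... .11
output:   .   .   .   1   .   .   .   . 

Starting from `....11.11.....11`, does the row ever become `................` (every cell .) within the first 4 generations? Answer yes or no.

yes

generation 1: ................
all cells are . at generation 1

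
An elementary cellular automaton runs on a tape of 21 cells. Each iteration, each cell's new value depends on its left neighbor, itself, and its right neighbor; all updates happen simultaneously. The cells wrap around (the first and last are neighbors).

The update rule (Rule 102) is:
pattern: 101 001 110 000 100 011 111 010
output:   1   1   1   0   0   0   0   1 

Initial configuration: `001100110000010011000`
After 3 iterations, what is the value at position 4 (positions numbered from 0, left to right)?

0

iteration 1: 010101010000110101000
iteration 2: 111111110001011111000
iteration 3: 000000010011100001001
position 4 holds 0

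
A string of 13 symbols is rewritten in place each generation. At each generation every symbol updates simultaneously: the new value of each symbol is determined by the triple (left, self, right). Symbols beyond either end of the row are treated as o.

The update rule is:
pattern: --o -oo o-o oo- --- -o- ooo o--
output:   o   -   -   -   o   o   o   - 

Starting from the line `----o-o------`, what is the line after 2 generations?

--oo--o--oooo

-oooo-o-ooooo
--oo--o--oooo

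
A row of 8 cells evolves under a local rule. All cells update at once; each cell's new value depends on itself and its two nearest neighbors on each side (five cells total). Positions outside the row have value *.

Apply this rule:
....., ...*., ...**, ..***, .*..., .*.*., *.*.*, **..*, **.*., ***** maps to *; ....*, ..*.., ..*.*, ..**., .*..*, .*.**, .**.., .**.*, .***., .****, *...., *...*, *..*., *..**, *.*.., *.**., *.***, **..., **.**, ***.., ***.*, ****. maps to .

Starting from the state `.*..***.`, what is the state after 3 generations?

..*.**..

generation 1: *...*...
generation 2: ...*.*.*
generation 3: ..*.**..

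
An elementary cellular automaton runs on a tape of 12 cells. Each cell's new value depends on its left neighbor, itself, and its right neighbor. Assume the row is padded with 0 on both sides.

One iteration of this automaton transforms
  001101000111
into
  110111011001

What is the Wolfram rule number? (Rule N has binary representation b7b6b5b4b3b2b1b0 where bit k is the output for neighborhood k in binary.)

position 10: 111 → 0  (bit 7 = 0)
position 3: 110 → 1  (bit 6 = 1)
position 4: 101 → 1  (bit 5 = 1)
position 6: 100 → 0  (bit 4 = 0)
position 2: 011 → 0  (bit 3 = 0)
position 5: 010 → 1  (bit 2 = 1)
position 1: 001 → 1  (bit 1 = 1)
position 0: 000 → 1  (bit 0 = 1)
bits b7..b0 = 01100111 = 103

103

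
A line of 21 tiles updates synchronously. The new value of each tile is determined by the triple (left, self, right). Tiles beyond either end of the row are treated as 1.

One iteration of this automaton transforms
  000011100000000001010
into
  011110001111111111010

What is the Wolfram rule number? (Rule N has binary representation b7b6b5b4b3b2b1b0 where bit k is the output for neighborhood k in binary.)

15

position 5: 111 → 0  (bit 7 = 0)
position 6: 110 → 0  (bit 6 = 0)
position 18: 101 → 0  (bit 5 = 0)
position 0: 100 → 0  (bit 4 = 0)
position 4: 011 → 1  (bit 3 = 1)
position 17: 010 → 1  (bit 2 = 1)
position 3: 001 → 1  (bit 1 = 1)
position 1: 000 → 1  (bit 0 = 1)
bits b7..b0 = 00001111 = 15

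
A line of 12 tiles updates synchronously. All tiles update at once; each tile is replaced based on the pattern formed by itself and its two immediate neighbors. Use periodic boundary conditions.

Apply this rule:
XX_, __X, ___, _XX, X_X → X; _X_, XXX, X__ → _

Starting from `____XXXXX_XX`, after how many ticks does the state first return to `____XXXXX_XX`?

_XXXX___XXXX
XX__X_XXX__X
_X_X_XX_X_XX
X_X_XXXX_XXX
XX_XX__XXX__
XXXXX_XX_X_X
____XXXXX_XX

7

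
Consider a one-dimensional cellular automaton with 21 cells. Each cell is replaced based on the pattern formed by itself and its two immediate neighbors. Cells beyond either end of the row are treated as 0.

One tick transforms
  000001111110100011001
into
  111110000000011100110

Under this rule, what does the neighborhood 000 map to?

1

At position 0 the neighborhood is 000; the next row has 1 there.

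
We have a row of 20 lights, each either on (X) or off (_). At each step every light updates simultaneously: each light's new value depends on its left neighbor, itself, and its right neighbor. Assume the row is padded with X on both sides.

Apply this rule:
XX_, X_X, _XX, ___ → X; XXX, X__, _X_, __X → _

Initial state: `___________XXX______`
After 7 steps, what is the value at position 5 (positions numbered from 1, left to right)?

_XXXXXXXXX_X_X_XXXX_
XX_______XX_X_XX__XX
_X_XXXXX_XXX_XXX__X_
X_XX___XXX_XXX_X___X
XXXX_X_X_XXX_XX__X_X
___XX_X_XX_XXXX___XX
_X_XXX_XXXXX__X_X_X_
position 5 holds X

X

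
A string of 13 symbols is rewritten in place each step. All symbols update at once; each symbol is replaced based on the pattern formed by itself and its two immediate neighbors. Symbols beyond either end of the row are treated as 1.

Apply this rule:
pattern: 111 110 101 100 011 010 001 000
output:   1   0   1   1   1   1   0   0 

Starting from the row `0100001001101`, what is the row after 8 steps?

step 1: 1110001101011
step 2: 1101001011111
step 3: 1011101111111
step 4: 0111011111111
step 5: 1110111111111
step 6: 1101111111111
step 7: 1011111111111
step 8: 0111111111111

0111111111111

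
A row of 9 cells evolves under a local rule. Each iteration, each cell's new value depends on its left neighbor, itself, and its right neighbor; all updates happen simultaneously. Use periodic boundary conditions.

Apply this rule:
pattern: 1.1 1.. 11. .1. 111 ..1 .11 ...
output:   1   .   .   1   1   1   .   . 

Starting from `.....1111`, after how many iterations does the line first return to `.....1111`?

....1.11.
...111...
..1.1....
.1111....
1.11.....
11......1
1......1.
1.....111
.....1.11
....111..
...1.1...
..1111...
.1.11....
111......
.1......1
11.....11
1.....1.1
.....111.
....1.1..
...1111..
..1.11...
.111.....
1.1......
111.....1
11.....1.
......111
.....1.1.
....1111.
...1.11..
..111....
.1.1.....
1111.....
.11.....1
1......11
......1.1
.....1111

36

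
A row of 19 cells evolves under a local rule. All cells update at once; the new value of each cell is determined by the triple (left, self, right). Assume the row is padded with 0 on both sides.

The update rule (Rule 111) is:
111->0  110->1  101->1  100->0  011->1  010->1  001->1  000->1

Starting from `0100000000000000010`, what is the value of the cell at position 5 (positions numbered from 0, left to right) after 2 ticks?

0

1101111111111111110
1111000000000000010
position 5 holds 0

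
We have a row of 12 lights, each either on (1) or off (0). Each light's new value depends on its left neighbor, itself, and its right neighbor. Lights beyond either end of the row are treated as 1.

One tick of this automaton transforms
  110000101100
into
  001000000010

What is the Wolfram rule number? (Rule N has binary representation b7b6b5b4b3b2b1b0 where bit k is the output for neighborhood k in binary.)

16

position 0: 111 → 0  (bit 7 = 0)
position 1: 110 → 0  (bit 6 = 0)
position 7: 101 → 0  (bit 5 = 0)
position 2: 100 → 1  (bit 4 = 1)
position 8: 011 → 0  (bit 3 = 0)
position 6: 010 → 0  (bit 2 = 0)
position 5: 001 → 0  (bit 1 = 0)
position 3: 000 → 0  (bit 0 = 0)
bits b7..b0 = 00010000 = 16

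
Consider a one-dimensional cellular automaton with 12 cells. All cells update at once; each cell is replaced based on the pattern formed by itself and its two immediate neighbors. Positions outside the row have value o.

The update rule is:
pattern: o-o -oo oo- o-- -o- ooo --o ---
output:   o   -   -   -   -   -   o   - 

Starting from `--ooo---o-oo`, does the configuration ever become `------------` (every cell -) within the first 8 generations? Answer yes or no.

-o-----o-o--
o-----o-o--o
-----o-o--o-
----o-o--o-o
---o-o--o-o-
--o-o--o-o-o
-o-o--o-o-o-
o-o--o-o-o-o
generation 8 is o-o--o-o-o-o, still not uniform -

no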